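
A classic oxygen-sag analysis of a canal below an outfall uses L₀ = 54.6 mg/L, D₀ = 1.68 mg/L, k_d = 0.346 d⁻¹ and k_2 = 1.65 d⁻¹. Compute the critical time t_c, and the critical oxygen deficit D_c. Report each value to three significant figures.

t_c ≈ 1.10 d; D_c ≈ 7.82 mg/L

At the critical point dD/dt = 0, so k_d L₀ e^(−k_d t) = k_2 D. Substituting D(t) from the Streeter–Phelps equation and solving for t gives
t_c = ln[(k_2/k_d)(1 − D₀(k_2−k_d)/(k_d L₀))] / (k_2−k_d).
Here k_2−k_d = 1.304 d⁻¹ and 1 − D₀(k_2−k_d)/(k_d L₀) = 1 − 1.68×1.304/(0.346×54.6) = 0.8840, so
t_c = ln(4.769 × 0.8840) / 1.304 = 1.439 / 1.304 = 1.103 d.
D_c = (k_d/k_2) L₀ e^(−k_d t_c) = (0.346/1.65) × 54.6 × e^(−0.346×1.103) = 0.2097 × 54.6 × 0.6826 = 7.816 mg/L.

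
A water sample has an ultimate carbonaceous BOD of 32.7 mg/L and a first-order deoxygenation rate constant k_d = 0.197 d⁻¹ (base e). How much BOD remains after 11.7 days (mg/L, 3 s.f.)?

L_t = L₀ e^(−k_d t) = 32.7 × e^(−0.197×11.7) = 32.7 × 0.09977 = 3.262 mg/L.

L ≈ 3.26 mg/L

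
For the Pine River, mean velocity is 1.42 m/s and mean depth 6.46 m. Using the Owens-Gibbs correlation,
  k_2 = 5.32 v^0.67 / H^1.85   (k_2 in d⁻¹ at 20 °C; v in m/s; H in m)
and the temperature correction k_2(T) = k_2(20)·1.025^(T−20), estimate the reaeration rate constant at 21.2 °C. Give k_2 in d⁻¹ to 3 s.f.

k_2 ≈ 0.220 d⁻¹

k_2(20) = 5.32 × 1.42^0.67 / 6.46^1.85 = 5.32 × 1.265 / 31.54 = 0.2133 d⁻¹.
k_2(21.2) = 0.2133 × 1.025^(21.2−20) = 0.2133 × 1.030 = 0.2197 d⁻¹.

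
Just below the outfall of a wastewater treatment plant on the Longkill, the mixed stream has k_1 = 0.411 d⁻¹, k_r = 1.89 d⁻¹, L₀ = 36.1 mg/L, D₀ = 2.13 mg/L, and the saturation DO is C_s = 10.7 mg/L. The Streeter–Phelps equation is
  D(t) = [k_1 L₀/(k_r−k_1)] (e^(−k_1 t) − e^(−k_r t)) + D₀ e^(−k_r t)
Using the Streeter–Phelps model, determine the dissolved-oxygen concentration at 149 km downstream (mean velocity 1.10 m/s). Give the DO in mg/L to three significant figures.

Travel time t = x/v = 149 km / (1.10 m/s) = 149000 m / 1.10 m/s = 135500 s = 1.568 d.
k_1 L₀/(k_r−k_1) = 0.411×36.1/(1.89−0.411) = 14.84/1.479 = 10.03 mg/L.
e^(−k_1 t) = e^(−0.411×1.568) = 0.5250; e^(−k_r t) = e^(−1.89×1.568) = 0.05166.
D = 10.03 × (0.5250 − 0.05166) + 2.13 × 0.05166 = 4.749 + 0.1100 = 4.859 mg/L.
DO = C_s − D = 10.7 − 4.859 = 5.841 mg/L.

DO ≈ 5.84 mg/L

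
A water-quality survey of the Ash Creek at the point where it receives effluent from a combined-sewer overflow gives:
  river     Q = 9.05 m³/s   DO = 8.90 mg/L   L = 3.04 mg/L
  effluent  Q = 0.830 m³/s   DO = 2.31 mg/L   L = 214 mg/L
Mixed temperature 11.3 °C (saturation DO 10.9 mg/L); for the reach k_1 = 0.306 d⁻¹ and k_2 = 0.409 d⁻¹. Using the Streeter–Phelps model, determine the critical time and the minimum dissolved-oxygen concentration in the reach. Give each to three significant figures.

Mixed DO = (9.05×8.90 + 0.830×2.31)/(9.05+0.830) = 82.46/9.880 = 8.346 mg/L.
Mixed L₀ = (9.05×3.04 + 0.830×214)/(9.880) = 205.1/9.880 = 20.76 mg/L.
Initial deficit D₀ = C_s − DO₀ = 10.9 − 8.346 = 2.554 mg/L.
t_c = (1/0.1030) ln[(0.409/0.306)(1 − 2.554×0.1030/(0.306×20.76))] = 9.709 × ln(1.281) = 2.406 d.
D_c = (0.306/0.409) × 20.76 × e^(−0.306×2.406) = 0.7482 × 20.76 × 0.4789 = 7.439 mg/L.
Minimum DO = 10.9 − 7.439 = 3.461 mg/L.

t_c ≈ 2.41 d; minimum DO ≈ 3.46 mg/L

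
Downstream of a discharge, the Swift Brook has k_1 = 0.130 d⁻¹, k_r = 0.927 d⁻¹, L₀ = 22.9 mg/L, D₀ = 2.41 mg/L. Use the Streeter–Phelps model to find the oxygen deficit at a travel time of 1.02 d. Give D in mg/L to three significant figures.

D ≈ 2.76 mg/L

k_1 L₀/(k_r−k_1) = 0.130×22.9/(0.927−0.130) = 2.977/0.7970 = 3.735 mg/L.
e^(−k_1 t) = e^(−0.130×1.020) = 0.8758; e^(−k_r t) = e^(−0.927×1.020) = 0.3885.
D = 3.735 × (0.8758 − 0.3885) + 2.41 × 0.3885 = 1.820 + 0.9362 = 2.757 mg/L.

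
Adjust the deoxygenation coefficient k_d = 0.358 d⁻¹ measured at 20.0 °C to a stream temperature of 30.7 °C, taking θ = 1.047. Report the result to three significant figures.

k_d(T₂) = k_d(T₁) · θ^(T₂−T₁) = 0.358 × 1.047^(30.7−20.0)
= 0.358 × 1.047^10.7 = 0.358 × 1.635 = 0.5852 d⁻¹.

k_d ≈ 0.585 d⁻¹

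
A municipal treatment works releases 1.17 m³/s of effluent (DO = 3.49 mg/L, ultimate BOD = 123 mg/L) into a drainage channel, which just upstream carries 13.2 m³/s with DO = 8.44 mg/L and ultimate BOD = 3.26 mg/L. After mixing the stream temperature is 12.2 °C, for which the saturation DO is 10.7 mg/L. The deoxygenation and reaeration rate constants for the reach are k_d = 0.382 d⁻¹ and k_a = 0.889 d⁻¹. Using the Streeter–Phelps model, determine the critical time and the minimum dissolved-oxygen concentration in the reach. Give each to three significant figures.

Mixed DO = (13.2×8.44 + 1.17×3.49)/(13.2+1.17) = 115.5/14.37 = 8.037 mg/L.
Mixed L₀ = (13.2×3.26 + 1.17×123)/(14.37) = 186.9/14.37 = 13.01 mg/L.
Initial deficit D₀ = C_s − DO₀ = 10.7 − 8.037 = 2.663 mg/L.
t_c = (1/0.5070) ln[(0.889/0.382)(1 − 2.663×0.5070/(0.382×13.01))] = 1.972 × ln(1.695) = 1.041 d.
D_c = (0.382/0.889) × 13.01 × e^(−0.382×1.041) = 0.4297 × 13.01 × 0.6720 = 3.756 mg/L.
Minimum DO = 10.7 − 3.756 = 6.944 mg/L.

t_c ≈ 1.04 d; minimum DO ≈ 6.94 mg/L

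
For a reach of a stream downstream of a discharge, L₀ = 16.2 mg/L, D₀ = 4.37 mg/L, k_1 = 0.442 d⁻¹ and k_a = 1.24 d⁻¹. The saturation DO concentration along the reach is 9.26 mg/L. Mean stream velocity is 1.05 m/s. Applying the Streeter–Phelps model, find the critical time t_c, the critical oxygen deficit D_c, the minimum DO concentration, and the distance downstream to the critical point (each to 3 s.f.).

At the critical point dD/dt = 0, so k_1 L₀ e^(−k_1 t) = k_a D. Substituting D(t) from the Streeter–Phelps equation and solving for t gives
t_c = ln[(k_a/k_1)(1 − D₀(k_a−k_1)/(k_1 L₀))] / (k_a−k_1).
Here k_a−k_1 = 0.7980 d⁻¹ and 1 − D₀(k_a−k_1)/(k_1 L₀) = 1 − 4.37×0.7980/(0.442×16.2) = 0.5130, so
t_c = ln(2.805 × 0.5130) / 0.7980 = 0.3640 / 0.7980 = 0.4562 d.
D_c = (k_1/k_a) L₀ e^(−k_1 t_c) = (0.442/1.24) × 16.2 × e^(−0.442×0.4562) = 0.3565 × 16.2 × 0.8174 = 4.720 mg/L.
Minimum DO = C_s − D_c = 9.26 − 4.720 = 4.540 mg/L.
x_c = v t_c = 1.05 m/s × 0.4562 d × 86400 s/d = 41390 m ≈ 41.4 km.

t_c ≈ 0.456 d; D_c ≈ 4.72 mg/L; min DO ≈ 4.54 mg/L; x_c ≈ 41.4 km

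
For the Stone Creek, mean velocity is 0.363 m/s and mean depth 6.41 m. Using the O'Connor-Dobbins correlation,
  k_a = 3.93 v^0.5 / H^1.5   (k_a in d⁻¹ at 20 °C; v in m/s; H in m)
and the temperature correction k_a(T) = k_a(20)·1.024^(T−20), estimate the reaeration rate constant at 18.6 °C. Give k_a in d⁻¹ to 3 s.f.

k_a(20) = 3.93 × 0.363^0.5 / 6.41^1.5 = 3.93 × 0.6025 / 16.23 = 0.1459 d⁻¹.
k_a(18.6) = 0.1459 × 1.024^(18.6−20) = 0.1459 × 0.9673 = 0.1411 d⁻¹.

k_a ≈ 0.141 d⁻¹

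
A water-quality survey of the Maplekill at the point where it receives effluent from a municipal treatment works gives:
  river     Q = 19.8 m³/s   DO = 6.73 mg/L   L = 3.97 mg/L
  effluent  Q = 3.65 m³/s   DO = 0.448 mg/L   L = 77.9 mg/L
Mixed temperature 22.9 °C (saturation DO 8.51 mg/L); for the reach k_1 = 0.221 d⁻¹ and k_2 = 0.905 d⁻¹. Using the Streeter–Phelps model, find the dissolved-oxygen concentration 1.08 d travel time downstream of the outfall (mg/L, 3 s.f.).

DO ≈ 5.42 mg/L

Mixed DO = (19.8×6.73 + 3.65×0.448)/(19.8+3.65) = 134.9/23.45 = 5.752 mg/L.
Mixed L₀ = (19.8×3.97 + 3.65×77.9)/(23.45) = 362.9/23.45 = 15.48 mg/L.
Initial deficit D₀ = C_s − DO₀ = 8.51 − 5.752 = 2.758 mg/L.
D(1.08) = [0.221×15.48/(0.905−0.221)](e^(−0.221×1.08) − e^(−0.905×1.08)) + 2.758 e^(−0.905×1.08)
= 5.001 × (0.7877 − 0.3763) + 2.758 × 0.3763 = 3.095 mg/L.
DO = 8.51 − 3.095 = 5.415 mg/L.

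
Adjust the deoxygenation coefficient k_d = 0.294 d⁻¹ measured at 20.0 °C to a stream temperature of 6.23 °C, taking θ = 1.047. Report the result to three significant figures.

k_d(T₂) = k_d(T₁) · θ^(T₂−T₁) = 0.294 × 1.047^(6.23−20.0)
= 0.294 × 1.047^-13.8 = 0.294 × 0.5313 = 0.1562 d⁻¹.

k_d ≈ 0.156 d⁻¹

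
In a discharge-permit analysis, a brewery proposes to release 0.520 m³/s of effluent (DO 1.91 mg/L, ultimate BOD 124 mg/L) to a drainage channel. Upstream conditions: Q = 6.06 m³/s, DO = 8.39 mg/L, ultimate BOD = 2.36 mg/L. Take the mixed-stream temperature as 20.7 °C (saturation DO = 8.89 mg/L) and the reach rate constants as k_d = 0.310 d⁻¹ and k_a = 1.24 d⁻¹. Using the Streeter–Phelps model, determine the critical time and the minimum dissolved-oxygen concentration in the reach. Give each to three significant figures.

t_c ≈ 1.18 d; minimum DO ≈ 6.81 mg/L

Mixed DO = (6.06×8.39 + 0.520×1.91)/(6.06+0.520) = 51.84/6.580 = 7.878 mg/L.
Mixed L₀ = (6.06×2.36 + 0.520×124)/(6.580) = 78.78/6.580 = 11.97 mg/L.
Initial deficit D₀ = C_s − DO₀ = 8.89 − 7.878 = 1.012 mg/L.
t_c = (1/0.9300) ln[(1.24/0.310)(1 − 1.012×0.9300/(0.310×11.97))] = 1.075 × ln(2.986) = 1.176 d.
D_c = (0.310/1.24) × 11.97 × e^(−0.310×1.176) = 0.2500 × 11.97 × 0.6945 = 2.079 mg/L.
Minimum DO = 8.89 − 2.079 = 6.811 mg/L.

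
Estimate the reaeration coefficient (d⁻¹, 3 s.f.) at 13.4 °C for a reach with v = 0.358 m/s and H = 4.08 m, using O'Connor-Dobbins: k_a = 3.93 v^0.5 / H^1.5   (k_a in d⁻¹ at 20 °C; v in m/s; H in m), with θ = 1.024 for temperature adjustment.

k_a ≈ 0.244 d⁻¹

k_a(20) = 3.93 × 0.358^0.5 / 4.08^1.5 = 3.93 × 0.5983 / 8.241 = 0.2853 d⁻¹.
k_a(13.4) = 0.2853 × 1.024^(13.4−20) = 0.2853 × 0.8551 = 0.2440 d⁻¹.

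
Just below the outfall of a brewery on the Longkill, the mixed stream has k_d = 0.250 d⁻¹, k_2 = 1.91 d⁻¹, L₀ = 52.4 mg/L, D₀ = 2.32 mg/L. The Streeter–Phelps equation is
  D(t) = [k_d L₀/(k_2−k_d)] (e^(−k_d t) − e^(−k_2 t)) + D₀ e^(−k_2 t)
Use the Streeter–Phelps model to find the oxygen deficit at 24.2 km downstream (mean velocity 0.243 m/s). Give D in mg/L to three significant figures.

D ≈ 5.30 mg/L

Travel time t = x/v = 24.2 km / (0.243 m/s) = 24200 m / 0.243 m/s = 99590 s = 1.153 d.
k_d L₀/(k_2−k_d) = 0.250×52.4/(1.91−0.250) = 13.10/1.660 = 7.892 mg/L.
e^(−k_d t) = e^(−0.250×1.153) = 0.7496; e^(−k_2 t) = e^(−1.91×1.153) = 0.1106.
D = 7.892 × (0.7496 − 0.1106) + 2.32 × 0.1106 = 5.043 + 0.2567 = 5.299 mg/L.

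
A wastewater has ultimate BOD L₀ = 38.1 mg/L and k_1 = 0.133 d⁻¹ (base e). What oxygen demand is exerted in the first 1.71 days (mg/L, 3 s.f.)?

y ≈ 7.75 mg/L

y_t = L₀(1 − e^(−k_1 t)) = 38.1 × (1 − e^(−0.133×1.71))
= 38.1 × (1 − 0.7966) = 38.1 × 0.2034 = 7.750 mg/L.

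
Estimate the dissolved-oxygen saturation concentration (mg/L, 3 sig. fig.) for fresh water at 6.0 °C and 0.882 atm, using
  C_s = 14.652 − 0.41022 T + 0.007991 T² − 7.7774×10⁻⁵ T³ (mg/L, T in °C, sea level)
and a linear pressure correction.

At sea level: C_s = 14.652 − 0.41022×6.0 + 0.007991×6.0² − 7.7774×10⁻⁵×6.0³ = 12.46 mg/L.
Pressure correction: C_s' = 12.46 × 0.882 = 10.99 mg/L.

C_s ≈ 11.0 mg/L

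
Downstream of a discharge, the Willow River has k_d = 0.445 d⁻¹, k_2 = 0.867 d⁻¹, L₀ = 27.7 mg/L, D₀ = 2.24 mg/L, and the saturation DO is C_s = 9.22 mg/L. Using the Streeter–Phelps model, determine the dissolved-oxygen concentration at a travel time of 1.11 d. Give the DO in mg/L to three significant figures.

k_d L₀/(k_2−k_d) = 0.445×27.7/(0.867−0.445) = 12.33/0.4220 = 29.21 mg/L.
e^(−k_d t) = e^(−0.445×1.110) = 0.6102; e^(−k_2 t) = e^(−0.867×1.110) = 0.3820.
D = 29.21 × (0.6102 − 0.3820) + 2.24 × 0.3820 = 6.666 + 0.8556 = 7.522 mg/L.
DO = C_s − D = 9.22 − 7.522 = 1.698 mg/L.

DO ≈ 1.70 mg/L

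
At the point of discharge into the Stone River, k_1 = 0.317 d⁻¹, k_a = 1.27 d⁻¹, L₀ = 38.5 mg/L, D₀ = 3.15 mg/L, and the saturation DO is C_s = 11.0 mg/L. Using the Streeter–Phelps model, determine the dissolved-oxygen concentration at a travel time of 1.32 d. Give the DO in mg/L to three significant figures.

k_1 L₀/(k_a−k_1) = 0.317×38.5/(1.27−0.317) = 12.20/0.9530 = 12.81 mg/L.
e^(−k_1 t) = e^(−0.317×1.320) = 0.6581; e^(−k_a t) = e^(−1.27×1.320) = 0.1870.
D = 12.81 × (0.6581 − 0.1870) + 3.15 × 0.1870 = 6.032 + 0.5892 = 6.621 mg/L.
DO = C_s − D = 11.0 − 6.621 = 4.379 mg/L.

DO ≈ 4.38 mg/L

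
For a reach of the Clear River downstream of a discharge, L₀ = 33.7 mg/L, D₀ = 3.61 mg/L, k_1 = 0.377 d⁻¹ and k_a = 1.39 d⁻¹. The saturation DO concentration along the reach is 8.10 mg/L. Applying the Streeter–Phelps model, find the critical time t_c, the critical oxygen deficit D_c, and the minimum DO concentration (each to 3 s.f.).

t_c = [1/(k_a−k_1)] ln[(k_a/k_1)(1 − D₀(k_a−k_1)/(k_1 L₀))]
= [1/(1.39−0.377)] ln[(1.39/0.377)(1 − 3.61×1.013/(0.377×33.7))]
= (1/1.013) ln[3.687 × 0.7122] = 0.9872 × ln(2.626) = 0.9872 × 0.9654 = 0.9530 d.
L(t_c) = L₀ e^(−k_1 t_c) = 33.7 × 0.6982 = 23.53 mg/L, and at the critical point k_a D_c = k_1 L, so D_c = (0.377/1.39) × 23.53 = 6.382 mg/L.
Minimum DO = C_s − D_c = 8.10 − 6.382 = 1.718 mg/L.

t_c ≈ 0.953 d; D_c ≈ 6.38 mg/L; min DO ≈ 1.72 mg/L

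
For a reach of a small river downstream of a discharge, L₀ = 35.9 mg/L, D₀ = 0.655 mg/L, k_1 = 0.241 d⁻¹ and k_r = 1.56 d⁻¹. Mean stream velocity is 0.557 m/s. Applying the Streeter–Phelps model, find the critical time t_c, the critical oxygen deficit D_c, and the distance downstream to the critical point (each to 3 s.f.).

At the critical point dD/dt = 0, so k_1 L₀ e^(−k_1 t) = k_r D. Substituting D(t) from the Streeter–Phelps equation and solving for t gives
t_c = ln[(k_r/k_1)(1 − D₀(k_r−k_1)/(k_1 L₀))] / (k_r−k_1).
Here k_r−k_1 = 1.319 d⁻¹ and 1 − D₀(k_r−k_1)/(k_1 L₀) = 1 − 0.655×1.319/(0.241×35.9) = 0.9001, so
t_c = ln(6.473 × 0.9001) / 1.319 = 1.762 / 1.319 = 1.336 d.
D_c = (k_1/k_r) L₀ e^(−k_1 t_c) = (0.241/1.56) × 35.9 × e^(−0.241×1.336) = 0.1545 × 35.9 × 0.7247 = 4.019 mg/L.
x_c = v t_c = 0.557 m/s × 1.336 d × 86400 s/d = 64300 m ≈ 64.3 km.

t_c ≈ 1.34 d; D_c ≈ 4.02 mg/L; x_c ≈ 64.3 km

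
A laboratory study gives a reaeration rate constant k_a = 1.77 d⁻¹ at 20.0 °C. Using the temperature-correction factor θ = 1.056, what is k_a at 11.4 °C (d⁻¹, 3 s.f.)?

k_a(T₂) = k_a(T₁) · θ^(T₂−T₁) = 1.77 × 1.056^(11.4−20.0)
= 1.77 × 1.056^-8.60 = 1.77 × 0.6259 = 1.108 d⁻¹.

k_a ≈ 1.11 d⁻¹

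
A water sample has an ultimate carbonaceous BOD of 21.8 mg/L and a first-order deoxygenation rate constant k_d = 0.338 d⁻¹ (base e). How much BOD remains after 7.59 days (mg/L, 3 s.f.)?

L ≈ 1.68 mg/L

L_t = L₀ e^(−k_d t) = 21.8 × e^(−0.338×7.59) = 21.8 × 0.07689 = 1.676 mg/L.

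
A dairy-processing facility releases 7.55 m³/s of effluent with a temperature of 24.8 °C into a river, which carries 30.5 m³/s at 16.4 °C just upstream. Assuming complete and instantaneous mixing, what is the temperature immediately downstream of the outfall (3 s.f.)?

18.1 °C

Flow-weighted mixing: C = (Q_r C_r + Q_w C_w)/(Q_r + Q_w)
= (30.5×16.4 + 7.55×24.8)/(30.5 + 7.55) = 687.4/38.05 = 18.07 °C.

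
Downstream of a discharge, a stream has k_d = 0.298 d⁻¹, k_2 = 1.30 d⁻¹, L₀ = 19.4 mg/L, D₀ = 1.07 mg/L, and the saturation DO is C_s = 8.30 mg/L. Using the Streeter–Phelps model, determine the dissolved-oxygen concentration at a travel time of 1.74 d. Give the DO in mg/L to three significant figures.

DO ≈ 5.35 mg/L

k_d L₀/(k_2−k_d) = 0.298×19.4/(1.30−0.298) = 5.781/1.002 = 5.770 mg/L.
e^(−k_d t) = e^(−0.298×1.740) = 0.5954; e^(−k_2 t) = e^(−1.30×1.740) = 0.1041.
D = 5.770 × (0.5954 − 0.1041) + 1.07 × 0.1041 = 2.834 + 0.1114 = 2.946 mg/L.
DO = C_s − D = 8.30 − 2.946 = 5.354 mg/L.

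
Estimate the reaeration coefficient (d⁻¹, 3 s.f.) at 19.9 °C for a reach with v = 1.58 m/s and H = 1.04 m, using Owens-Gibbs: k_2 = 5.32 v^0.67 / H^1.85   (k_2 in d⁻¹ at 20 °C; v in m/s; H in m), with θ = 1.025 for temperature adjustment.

k_2(20) = 5.32 × 1.58^0.67 / 1.04^1.85 = 5.32 × 1.359 / 1.075 = 6.722 d⁻¹.
k_2(19.9) = 6.722 × 1.025^(19.9−20) = 6.722 × 0.9975 = 6.705 d⁻¹.

k_2 ≈ 6.71 d⁻¹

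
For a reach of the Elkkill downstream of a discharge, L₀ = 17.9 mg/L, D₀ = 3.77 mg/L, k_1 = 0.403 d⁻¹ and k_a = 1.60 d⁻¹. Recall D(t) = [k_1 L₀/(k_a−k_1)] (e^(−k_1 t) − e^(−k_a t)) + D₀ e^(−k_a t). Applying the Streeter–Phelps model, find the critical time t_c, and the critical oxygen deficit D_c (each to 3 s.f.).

At the critical point dD/dt = 0, so k_1 L₀ e^(−k_1 t) = k_a D. Substituting D(t) from the Streeter–Phelps equation and solving for t gives
t_c = ln[(k_a/k_1)(1 − D₀(k_a−k_1)/(k_1 L₀))] / (k_a−k_1).
Here k_a−k_1 = 1.197 d⁻¹ and 1 − D₀(k_a−k_1)/(k_1 L₀) = 1 − 3.77×1.197/(0.403×17.9) = 0.3744, so
t_c = ln(3.970 × 0.3744) / 1.197 = 0.3965 / 1.197 = 0.3312 d.
D_c = (k_1/k_a) L₀ e^(−k_1 t_c) = (0.403/1.60) × 17.9 × e^(−0.403×0.3312) = 0.2519 × 17.9 × 0.8750 = 3.945 mg/L.

t_c ≈ 0.331 d; D_c ≈ 3.95 mg/L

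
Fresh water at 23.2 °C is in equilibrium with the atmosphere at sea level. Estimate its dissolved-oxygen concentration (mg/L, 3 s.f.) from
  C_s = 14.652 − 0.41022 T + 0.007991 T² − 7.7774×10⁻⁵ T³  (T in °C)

C_s = 14.652 − 0.41022×23.2 + 0.007991×23.2² − 7.7774×10⁻⁵×23.2³ = 8.465 mg/L.

C_s ≈ 8.46 mg/L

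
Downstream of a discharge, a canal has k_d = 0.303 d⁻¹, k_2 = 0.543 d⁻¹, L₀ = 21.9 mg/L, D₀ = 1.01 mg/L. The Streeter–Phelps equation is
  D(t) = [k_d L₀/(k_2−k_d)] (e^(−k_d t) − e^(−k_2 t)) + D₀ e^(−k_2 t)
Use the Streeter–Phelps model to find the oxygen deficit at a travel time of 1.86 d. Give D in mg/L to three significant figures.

D ≈ 6.03 mg/L

k_d L₀/(k_2−k_d) = 0.303×21.9/(0.543−0.303) = 6.636/0.2400 = 27.65 mg/L.
e^(−k_d t) = e^(−0.303×1.860) = 0.5692; e^(−k_2 t) = e^(−0.543×1.860) = 0.3642.
D = 27.65 × (0.5692 − 0.3642) + 1.01 × 0.3642 = 5.666 + 0.3679 = 6.034 mg/L.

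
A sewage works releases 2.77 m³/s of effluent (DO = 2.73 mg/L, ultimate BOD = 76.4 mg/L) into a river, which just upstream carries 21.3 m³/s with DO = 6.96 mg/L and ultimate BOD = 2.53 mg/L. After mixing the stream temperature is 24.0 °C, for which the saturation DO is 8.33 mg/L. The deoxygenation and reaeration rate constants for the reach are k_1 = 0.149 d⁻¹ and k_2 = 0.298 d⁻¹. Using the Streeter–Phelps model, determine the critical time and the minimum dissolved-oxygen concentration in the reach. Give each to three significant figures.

Mixed DO = (21.3×6.96 + 2.77×2.73)/(21.3+2.77) = 155.8/24.07 = 6.473 mg/L.
Mixed L₀ = (21.3×2.53 + 2.77×76.4)/(24.07) = 265.5/24.07 = 11.03 mg/L.
Initial deficit D₀ = C_s − DO₀ = 8.33 − 6.473 = 1.857 mg/L.
t_c = (1/0.1490) ln[(0.298/0.149)(1 − 1.857×0.1490/(0.149×11.03))] = 6.711 × ln(1.663) = 3.415 d.
D_c = (0.149/0.298) × 11.03 × e^(−0.149×3.415) = 0.5000 × 11.03 × 0.6012 = 3.316 mg/L.
Minimum DO = 8.33 − 3.316 = 5.014 mg/L.

t_c ≈ 3.41 d; minimum DO ≈ 5.01 mg/L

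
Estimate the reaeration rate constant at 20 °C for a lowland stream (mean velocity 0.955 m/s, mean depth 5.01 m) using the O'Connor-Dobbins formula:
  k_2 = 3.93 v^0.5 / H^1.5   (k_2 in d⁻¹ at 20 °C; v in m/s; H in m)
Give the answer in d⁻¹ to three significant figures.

k_2 ≈ 0.342 d⁻¹

k_2 = 3.93 × 0.955^0.5 / 5.01^1.5 = 3.93 × 0.9772 / 11.21 = 0.3425 d⁻¹.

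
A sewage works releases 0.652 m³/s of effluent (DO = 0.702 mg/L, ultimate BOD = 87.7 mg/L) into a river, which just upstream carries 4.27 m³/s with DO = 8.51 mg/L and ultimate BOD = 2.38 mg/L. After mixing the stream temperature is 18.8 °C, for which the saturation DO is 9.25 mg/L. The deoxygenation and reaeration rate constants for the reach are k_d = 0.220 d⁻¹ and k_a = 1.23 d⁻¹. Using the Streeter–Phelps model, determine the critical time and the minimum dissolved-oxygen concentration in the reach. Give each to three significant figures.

Mixed DO = (4.27×8.51 + 0.652×0.702)/(4.27+0.652) = 36.80/4.922 = 7.476 mg/L.
Mixed L₀ = (4.27×2.38 + 0.652×87.7)/(4.922) = 67.34/4.922 = 13.68 mg/L.
Initial deficit D₀ = C_s − DO₀ = 9.25 − 7.476 = 1.774 mg/L.
t_c = (1/1.010) ln[(1.23/0.220)(1 − 1.774×1.010/(0.220×13.68))] = 0.9901 × ln(2.262) = 0.8083 d.
D_c = (0.220/1.23) × 13.68 × e^(−0.220×0.8083) = 0.1789 × 13.68 × 0.8371 = 2.049 mg/L.
Minimum DO = 9.25 − 2.049 = 7.201 mg/L.

t_c ≈ 0.808 d; minimum DO ≈ 7.20 mg/L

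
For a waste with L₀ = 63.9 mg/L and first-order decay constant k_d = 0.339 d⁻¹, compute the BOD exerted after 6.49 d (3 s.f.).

y_t = L₀(1 − e^(−k_d t)) = 63.9 × (1 − e^(−0.339×6.49))
= 63.9 × (1 − 0.1108) = 63.9 × 0.8892 = 56.82 mg/L.

y ≈ 56.8 mg/L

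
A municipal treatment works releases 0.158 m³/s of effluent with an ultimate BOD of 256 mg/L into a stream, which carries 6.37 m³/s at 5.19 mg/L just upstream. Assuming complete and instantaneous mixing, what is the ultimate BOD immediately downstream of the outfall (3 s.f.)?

11.3 mg/L

Flow-weighted mixing: C = (Q_r C_r + Q_w C_w)/(Q_r + Q_w)
= (6.37×5.19 + 0.158×256)/(6.37 + 0.158) = 73.51/6.528 = 11.26 mg/L.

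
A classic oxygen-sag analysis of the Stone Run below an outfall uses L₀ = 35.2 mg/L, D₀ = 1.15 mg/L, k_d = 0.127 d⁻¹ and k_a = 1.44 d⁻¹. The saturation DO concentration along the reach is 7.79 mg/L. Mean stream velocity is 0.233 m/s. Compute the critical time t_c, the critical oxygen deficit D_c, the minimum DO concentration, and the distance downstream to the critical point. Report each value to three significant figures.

t_c ≈ 1.54 d; D_c ≈ 2.55 mg/L; min DO ≈ 5.24 mg/L; x_c ≈ 30.9 km

t_c = [1/(k_a−k_d)] ln[(k_a/k_d)(1 − D₀(k_a−k_d)/(k_d L₀))]
= [1/(1.44−0.127)] ln[(1.44/0.127)(1 − 1.15×1.313/(0.127×35.2))]
= (1/1.313) ln[11.34 × 0.6622] = 0.7616 × ln(7.509) = 0.7616 × 2.016 = 1.535 d.
D_c = (k_d/k_a) L₀ e^(−k_d t_c) = (0.127/1.44) × 35.2 × e^(−0.127×1.535) = 0.08819 × 35.2 × 0.8228 = 2.554 mg/L.
Minimum DO = C_s − D_c = 7.79 − 2.554 = 5.236 mg/L.
x_c = v t_c = 0.233 m/s × 1.535 d × 86400 s/d = 30910 m ≈ 30.9 km.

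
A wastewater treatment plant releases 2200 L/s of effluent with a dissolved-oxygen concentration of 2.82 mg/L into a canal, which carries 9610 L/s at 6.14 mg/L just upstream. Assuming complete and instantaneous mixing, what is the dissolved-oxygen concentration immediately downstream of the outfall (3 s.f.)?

5.52 mg/L

Flow-weighted mixing: C = (Q_r C_r + Q_w C_w)/(Q_r + Q_w)
= (9610×6.14 + 2200×2.82)/(9610 + 2200) = 65210/11810 = 5.522 mg/L.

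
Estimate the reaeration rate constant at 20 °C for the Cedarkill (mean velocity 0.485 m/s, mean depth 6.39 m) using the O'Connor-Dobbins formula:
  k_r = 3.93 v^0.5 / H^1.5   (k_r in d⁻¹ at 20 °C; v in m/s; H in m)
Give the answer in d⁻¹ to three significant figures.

k_r ≈ 0.169 d⁻¹

k_r = 3.93 × 0.485^0.5 / 6.39^1.5 = 3.93 × 0.6964 / 16.15 = 0.1694 d⁻¹.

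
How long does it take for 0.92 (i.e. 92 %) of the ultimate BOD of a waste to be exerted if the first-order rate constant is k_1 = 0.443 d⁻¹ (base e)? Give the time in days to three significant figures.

t ≈ 5.70 d

y/L₀ = 1 − e^(−k_1 t) = 0.92 ⇒ e^(−k_1 t) = 0.0800
t = −ln(0.0800) / 0.443 = 2.526 / 0.443 = 5.701 d.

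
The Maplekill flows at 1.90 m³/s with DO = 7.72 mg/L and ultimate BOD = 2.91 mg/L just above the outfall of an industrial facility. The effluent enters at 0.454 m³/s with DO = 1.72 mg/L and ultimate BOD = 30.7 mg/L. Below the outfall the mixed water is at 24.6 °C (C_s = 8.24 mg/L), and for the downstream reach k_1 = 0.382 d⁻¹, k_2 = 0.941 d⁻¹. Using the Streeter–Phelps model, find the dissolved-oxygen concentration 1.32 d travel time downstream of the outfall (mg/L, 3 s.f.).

Mixed DO = (1.90×7.72 + 0.454×1.72)/(1.90+0.454) = 15.45/2.354 = 6.563 mg/L.
Mixed L₀ = (1.90×2.91 + 0.454×30.7)/(2.354) = 19.47/2.354 = 8.270 mg/L.
Initial deficit D₀ = C_s − DO₀ = 8.24 − 6.563 = 1.677 mg/L.
D(1.32) = [0.382×8.270/(0.941−0.382)](e^(−0.382×1.32) − e^(−0.941×1.32)) + 1.677 e^(−0.941×1.32)
= 5.651 × (0.6040 − 0.2888) + 1.677 × 0.2888 = 2.266 mg/L.
DO = 8.24 − 2.266 = 5.974 mg/L.

DO ≈ 5.97 mg/L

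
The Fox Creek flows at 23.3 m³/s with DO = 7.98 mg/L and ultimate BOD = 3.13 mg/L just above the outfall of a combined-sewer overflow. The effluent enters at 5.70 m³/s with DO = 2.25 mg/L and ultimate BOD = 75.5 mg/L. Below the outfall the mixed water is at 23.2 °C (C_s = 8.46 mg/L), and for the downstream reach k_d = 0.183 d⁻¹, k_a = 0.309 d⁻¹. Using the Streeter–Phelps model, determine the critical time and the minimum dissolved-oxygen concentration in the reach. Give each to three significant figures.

Mixed DO = (23.3×7.98 + 5.70×2.25)/(23.3+5.70) = 198.8/29.00 = 6.854 mg/L.
Mixed L₀ = (23.3×3.13 + 5.70×75.5)/(29.00) = 503.3/29.00 = 17.35 mg/L.
Initial deficit D₀ = C_s − DO₀ = 8.46 − 6.854 = 1.606 mg/L.
t_c = (1/0.1260) ln[(0.309/0.183)(1 − 1.606×0.1260/(0.183×17.35))] = 7.937 × ln(1.581) = 3.635 d.
D_c = (0.183/0.309) × 17.35 × e^(−0.183×3.635) = 0.5922 × 17.35 × 0.5142 = 5.285 mg/L.
Minimum DO = 8.46 − 5.285 = 3.175 mg/L.

t_c ≈ 3.63 d; minimum DO ≈ 3.18 mg/L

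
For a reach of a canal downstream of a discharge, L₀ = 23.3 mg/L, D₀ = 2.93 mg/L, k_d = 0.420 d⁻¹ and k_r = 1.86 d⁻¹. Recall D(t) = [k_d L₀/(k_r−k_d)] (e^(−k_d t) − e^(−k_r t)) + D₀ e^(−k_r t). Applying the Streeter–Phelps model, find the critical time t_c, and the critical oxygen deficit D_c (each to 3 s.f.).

t_c ≈ 0.642 d; D_c ≈ 4.02 mg/L

At the critical point dD/dt = 0, so k_d L₀ e^(−k_d t) = k_r D. Substituting D(t) from the Streeter–Phelps equation and solving for t gives
t_c = ln[(k_r/k_d)(1 − D₀(k_r−k_d)/(k_d L₀))] / (k_r−k_d).
Here k_r−k_d = 1.440 d⁻¹ and 1 − D₀(k_r−k_d)/(k_d L₀) = 1 − 2.93×1.440/(0.420×23.3) = 0.5689, so
t_c = ln(4.429 × 0.5689) / 1.440 = 0.9239 / 1.440 = 0.6416 d.
L(t_c) = L₀ e^(−k_d t_c) = 23.3 × 0.7638 = 17.80 mg/L, and at the critical point k_r D_c = k_d L, so D_c = (0.420/1.86) × 17.80 = 4.018 mg/L.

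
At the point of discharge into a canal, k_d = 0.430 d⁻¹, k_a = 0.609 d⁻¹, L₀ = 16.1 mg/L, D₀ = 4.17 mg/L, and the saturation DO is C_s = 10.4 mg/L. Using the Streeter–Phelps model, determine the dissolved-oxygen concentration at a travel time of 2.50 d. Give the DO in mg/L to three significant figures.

k_d L₀/(k_a−k_d) = 0.430×16.1/(0.609−0.430) = 6.923/0.1790 = 38.68 mg/L.
e^(−k_d t) = e^(−0.430×2.500) = 0.3413; e^(−k_a t) = e^(−0.609×2.500) = 0.2182.
D = 38.68 × (0.3413 − 0.2182) + 4.17 × 0.2182 = 4.762 + 0.9098 = 5.672 mg/L.
DO = C_s − D = 10.4 − 5.672 = 4.728 mg/L.

DO ≈ 4.73 mg/L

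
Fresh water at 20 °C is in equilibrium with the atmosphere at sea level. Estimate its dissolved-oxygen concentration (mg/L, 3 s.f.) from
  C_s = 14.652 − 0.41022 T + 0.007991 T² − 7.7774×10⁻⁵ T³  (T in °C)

C_s = 14.652 − 0.41022×20 + 0.007991×20² − 7.7774×10⁻⁵×20³ = 9.022 mg/L.

C_s ≈ 9.02 mg/L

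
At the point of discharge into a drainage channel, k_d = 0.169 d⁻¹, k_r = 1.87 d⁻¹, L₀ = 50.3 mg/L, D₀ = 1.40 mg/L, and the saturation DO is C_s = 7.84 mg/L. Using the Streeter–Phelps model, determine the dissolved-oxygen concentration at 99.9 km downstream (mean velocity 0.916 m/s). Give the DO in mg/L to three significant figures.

DO ≈ 4.14 mg/L

Travel time t = x/v = 99.9 km / (0.916 m/s) = 99900 m / 0.916 m/s = 109100 s = 1.262 d.
k_d L₀/(k_r−k_d) = 0.169×50.3/(1.87−0.169) = 8.501/1.701 = 4.997 mg/L.
e^(−k_d t) = e^(−0.169×1.262) = 0.8079; e^(−k_r t) = e^(−1.87×1.262) = 0.09438.
D = 4.997 × (0.8079 − 0.09438) + 1.40 × 0.09438 = 3.566 + 0.1321 = 3.698 mg/L.
DO = C_s − D = 7.84 − 3.698 = 4.142 mg/L.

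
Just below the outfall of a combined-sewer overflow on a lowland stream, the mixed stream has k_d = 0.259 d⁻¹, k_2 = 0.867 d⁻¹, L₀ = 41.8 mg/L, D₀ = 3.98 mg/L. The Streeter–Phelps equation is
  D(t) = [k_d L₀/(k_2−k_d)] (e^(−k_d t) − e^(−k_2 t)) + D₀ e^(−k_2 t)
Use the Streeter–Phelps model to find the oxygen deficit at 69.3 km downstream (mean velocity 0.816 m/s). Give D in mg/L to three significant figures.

D ≈ 7.91 mg/L

Travel time t = x/v = 69.3 km / (0.816 m/s) = 69300 m / 0.816 m/s = 84930 s = 0.9829 d.
k_d L₀/(k_2−k_d) = 0.259×41.8/(0.867−0.259) = 10.83/0.6080 = 17.81 mg/L.
e^(−k_d t) = e^(−0.259×0.9829) = 0.7752; e^(−k_2 t) = e^(−0.867×0.9829) = 0.4265.
D = 17.81 × (0.7752 − 0.4265) + 3.98 × 0.4265 = 6.210 + 1.697 = 7.908 mg/L.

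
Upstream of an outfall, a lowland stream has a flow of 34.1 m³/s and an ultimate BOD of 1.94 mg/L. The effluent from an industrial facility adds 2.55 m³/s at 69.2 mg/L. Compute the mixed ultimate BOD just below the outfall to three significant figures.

Flow-weighted mixing: C = (Q_r C_r + Q_w C_w)/(Q_r + Q_w)
= (34.1×1.94 + 2.55×69.2)/(34.1 + 2.55) = 242.6/36.65 = 6.620 mg/L.

6.62 mg/L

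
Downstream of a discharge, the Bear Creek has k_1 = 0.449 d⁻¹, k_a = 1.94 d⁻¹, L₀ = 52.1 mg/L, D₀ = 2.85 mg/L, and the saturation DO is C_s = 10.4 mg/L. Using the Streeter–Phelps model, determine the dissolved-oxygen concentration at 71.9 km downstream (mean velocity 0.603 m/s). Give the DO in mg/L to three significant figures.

Travel time t = x/v = 71.9 km / (0.603 m/s) = 71900 m / 0.603 m/s = 119200 s = 1.380 d.
k_1 L₀/(k_a−k_1) = 0.449×52.1/(1.94−0.449) = 23.39/1.491 = 15.69 mg/L.
e^(−k_1 t) = e^(−0.449×1.380) = 0.5381; e^(−k_a t) = e^(−1.94×1.380) = 0.06875.
D = 15.69 × (0.5381 − 0.06875) + 2.85 × 0.06875 = 7.364 + 0.1959 = 7.560 mg/L.
DO = C_s − D = 10.4 − 7.560 = 2.840 mg/L.

DO ≈ 2.84 mg/L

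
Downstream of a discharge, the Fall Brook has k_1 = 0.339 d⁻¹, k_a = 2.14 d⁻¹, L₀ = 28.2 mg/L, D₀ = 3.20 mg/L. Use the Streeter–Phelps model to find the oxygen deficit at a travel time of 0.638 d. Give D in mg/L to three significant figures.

D ≈ 3.74 mg/L

k_1 L₀/(k_a−k_1) = 0.339×28.2/(2.14−0.339) = 9.560/1.801 = 5.308 mg/L.
e^(−k_1 t) = e^(−0.339×0.6380) = 0.8055; e^(−k_a t) = e^(−2.14×0.6380) = 0.2553.
D = 5.308 × (0.8055 − 0.2553) + 3.20 × 0.2553 = 2.921 + 0.8170 = 3.737 mg/L.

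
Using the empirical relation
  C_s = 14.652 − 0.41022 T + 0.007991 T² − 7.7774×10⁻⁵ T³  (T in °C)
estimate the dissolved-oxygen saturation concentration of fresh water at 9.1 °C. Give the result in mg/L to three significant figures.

C_s = 14.652 − 0.41022×9.1 + 0.007991×9.1² − 7.7774×10⁻⁵×9.1³ = 11.52 mg/L.

C_s ≈ 11.5 mg/L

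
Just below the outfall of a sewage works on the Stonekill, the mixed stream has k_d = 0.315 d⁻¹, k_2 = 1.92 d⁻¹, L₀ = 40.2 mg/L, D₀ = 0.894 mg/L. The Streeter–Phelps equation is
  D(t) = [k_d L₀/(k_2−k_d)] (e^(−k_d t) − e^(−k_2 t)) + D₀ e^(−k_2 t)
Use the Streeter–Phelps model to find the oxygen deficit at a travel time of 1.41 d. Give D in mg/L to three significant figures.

D ≈ 4.59 mg/L

k_d L₀/(k_2−k_d) = 0.315×40.2/(1.92−0.315) = 12.66/1.605 = 7.890 mg/L.
e^(−k_d t) = e^(−0.315×1.410) = 0.6414; e^(−k_2 t) = e^(−1.92×1.410) = 0.06672.
D = 7.890 × (0.6414 − 0.06672) + 0.894 × 0.06672 = 4.534 + 0.05965 = 4.593 mg/L.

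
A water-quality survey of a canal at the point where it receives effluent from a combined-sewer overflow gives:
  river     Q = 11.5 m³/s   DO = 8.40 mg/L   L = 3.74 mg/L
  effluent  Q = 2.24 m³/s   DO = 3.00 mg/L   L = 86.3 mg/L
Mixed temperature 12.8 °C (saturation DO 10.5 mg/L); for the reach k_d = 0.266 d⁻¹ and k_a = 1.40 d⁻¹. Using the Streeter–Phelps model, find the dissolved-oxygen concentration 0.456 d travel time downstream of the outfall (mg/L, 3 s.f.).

Mixed DO = (11.5×8.40 + 2.24×3.00)/(11.5+2.24) = 103.3/13.74 = 7.520 mg/L.
Mixed L₀ = (11.5×3.74 + 2.24×86.3)/(13.74) = 236.3/13.74 = 17.20 mg/L.
Initial deficit D₀ = C_s − DO₀ = 10.5 − 7.520 = 2.980 mg/L.
D(0.456) = [0.266×17.20/(1.40−0.266)](e^(−0.266×0.456) − e^(−1.40×0.456)) + 2.980 e^(−1.40×0.456)
= 4.034 × (0.8858 − 0.5281) + 2.980 × 0.5281 = 3.017 mg/L.
DO = 10.5 − 3.017 = 7.483 mg/L.

DO ≈ 7.48 mg/L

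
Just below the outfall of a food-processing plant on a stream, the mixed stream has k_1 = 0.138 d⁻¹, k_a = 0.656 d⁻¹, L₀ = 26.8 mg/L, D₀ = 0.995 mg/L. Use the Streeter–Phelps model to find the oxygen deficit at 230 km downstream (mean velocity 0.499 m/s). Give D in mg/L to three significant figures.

D ≈ 3.23 mg/L

Travel time t = x/v = 230 km / (0.499 m/s) = 230000 m / 0.499 m/s = 460900 s = 5.335 d.
k_1 L₀/(k_a−k_1) = 0.138×26.8/(0.656−0.138) = 3.698/0.5180 = 7.140 mg/L.
e^(−k_1 t) = e^(−0.138×5.335) = 0.4789; e^(−k_a t) = e^(−0.656×5.335) = 0.03021.
D = 7.140 × (0.4789 − 0.03021) + 0.995 × 0.03021 = 3.204 + 0.03006 = 3.234 mg/L.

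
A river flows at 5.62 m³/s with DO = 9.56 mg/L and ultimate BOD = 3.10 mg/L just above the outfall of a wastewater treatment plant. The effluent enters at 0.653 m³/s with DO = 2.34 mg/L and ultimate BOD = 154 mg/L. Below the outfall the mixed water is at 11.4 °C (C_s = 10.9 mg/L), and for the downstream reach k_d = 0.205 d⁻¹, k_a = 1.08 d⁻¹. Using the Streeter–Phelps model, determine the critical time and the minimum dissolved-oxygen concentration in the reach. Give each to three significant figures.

Mixed DO = (5.62×9.56 + 0.653×2.34)/(5.62+0.653) = 55.26/6.273 = 8.808 mg/L.
Mixed L₀ = (5.62×3.10 + 0.653×154)/(6.273) = 118.0/6.273 = 18.81 mg/L.
Initial deficit D₀ = C_s − DO₀ = 10.9 − 8.808 = 2.092 mg/L.
t_c = (1/0.8750) ln[(1.08/0.205)(1 − 2.092×0.8750/(0.205×18.81))] = 1.143 × ln(2.768) = 1.163 d.
D_c = (0.205/1.08) × 18.81 × e^(−0.205×1.163) = 0.1898 × 18.81 × 0.7878 = 2.813 mg/L.
Minimum DO = 10.9 − 2.813 = 8.087 mg/L.

t_c ≈ 1.16 d; minimum DO ≈ 8.09 mg/L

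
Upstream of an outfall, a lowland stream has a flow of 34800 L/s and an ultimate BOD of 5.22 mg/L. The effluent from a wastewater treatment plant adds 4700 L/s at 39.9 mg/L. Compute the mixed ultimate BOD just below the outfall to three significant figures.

9.35 mg/L

Flow-weighted mixing: C = (Q_r C_r + Q_w C_w)/(Q_r + Q_w)
= (34800×5.22 + 4700×39.9)/(34800 + 4700) = 369200/39500 = 9.346 mg/L.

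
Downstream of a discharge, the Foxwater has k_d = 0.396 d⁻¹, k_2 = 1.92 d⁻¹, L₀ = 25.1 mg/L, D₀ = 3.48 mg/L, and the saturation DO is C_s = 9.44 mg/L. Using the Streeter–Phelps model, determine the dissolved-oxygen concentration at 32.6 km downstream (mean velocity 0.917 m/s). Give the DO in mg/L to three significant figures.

Travel time t = x/v = 32.6 km / (0.917 m/s) = 32600 m / 0.917 m/s = 35550 s = 0.4115 d.
k_d L₀/(k_2−k_d) = 0.396×25.1/(1.92−0.396) = 9.940/1.524 = 6.522 mg/L.
e^(−k_d t) = e^(−0.396×0.4115) = 0.8496; e^(−k_2 t) = e^(−1.92×0.4115) = 0.4538.
D = 6.522 × (0.8496 − 0.4538) + 3.48 × 0.4538 = 2.581 + 1.579 = 4.161 mg/L.
DO = C_s − D = 9.44 − 4.161 = 5.279 mg/L.

DO ≈ 5.28 mg/L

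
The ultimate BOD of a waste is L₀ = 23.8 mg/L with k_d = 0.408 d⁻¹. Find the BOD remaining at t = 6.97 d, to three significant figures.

L ≈ 1.39 mg/L

L_t = L₀ e^(−k_d t) = 23.8 × e^(−0.408×6.97) = 23.8 × 0.05821 = 1.385 mg/L.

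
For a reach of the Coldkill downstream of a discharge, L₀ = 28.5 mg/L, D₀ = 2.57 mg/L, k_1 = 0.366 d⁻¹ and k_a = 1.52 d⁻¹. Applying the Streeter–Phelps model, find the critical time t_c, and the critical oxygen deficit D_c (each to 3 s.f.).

t_c = [1/(k_a−k_1)] ln[(k_a/k_1)(1 − D₀(k_a−k_1)/(k_1 L₀))]
= [1/(1.52−0.366)] ln[(1.52/0.366)(1 − 2.57×1.154/(0.366×28.5))]
= (1/1.154) ln[4.153 × 0.7157] = 0.8666 × ln(2.972) = 0.8666 × 1.089 = 0.9439 d.
L(t_c) = L₀ e^(−k_1 t_c) = 28.5 × 0.7079 = 20.17 mg/L, and at the critical point k_a D_c = k_1 L, so D_c = (0.366/1.52) × 20.17 = 4.858 mg/L.

t_c ≈ 0.944 d; D_c ≈ 4.86 mg/L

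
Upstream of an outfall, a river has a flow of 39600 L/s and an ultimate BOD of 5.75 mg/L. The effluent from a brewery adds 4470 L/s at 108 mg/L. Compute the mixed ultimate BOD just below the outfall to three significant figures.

16.1 mg/L

Flow-weighted mixing: C = (Q_r C_r + Q_w C_w)/(Q_r + Q_w)
= (39600×5.75 + 4470×108)/(39600 + 4470) = 710500/44070 = 16.12 mg/L.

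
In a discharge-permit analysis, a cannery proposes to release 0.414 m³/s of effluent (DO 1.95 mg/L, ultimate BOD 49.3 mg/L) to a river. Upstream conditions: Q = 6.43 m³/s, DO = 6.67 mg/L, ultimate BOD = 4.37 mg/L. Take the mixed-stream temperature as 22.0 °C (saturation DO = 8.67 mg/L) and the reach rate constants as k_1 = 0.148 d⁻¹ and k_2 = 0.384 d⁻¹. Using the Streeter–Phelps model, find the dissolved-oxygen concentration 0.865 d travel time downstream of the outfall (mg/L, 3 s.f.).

DO ≈ 6.31 mg/L

Mixed DO = (6.43×6.67 + 0.414×1.95)/(6.43+0.414) = 43.70/6.844 = 6.384 mg/L.
Mixed L₀ = (6.43×4.37 + 0.414×49.3)/(6.844) = 48.51/6.844 = 7.088 mg/L.
Initial deficit D₀ = C_s − DO₀ = 8.67 − 6.384 = 2.286 mg/L.
D(0.865) = [0.148×7.088/(0.384−0.148)](e^(−0.148×0.865) − e^(−0.384×0.865)) + 2.286 e^(−0.384×0.865)
= 4.445 × (0.8798 − 0.7174) + 2.286 × 0.7174 = 2.362 mg/L.
DO = 8.67 − 2.362 = 6.308 mg/L.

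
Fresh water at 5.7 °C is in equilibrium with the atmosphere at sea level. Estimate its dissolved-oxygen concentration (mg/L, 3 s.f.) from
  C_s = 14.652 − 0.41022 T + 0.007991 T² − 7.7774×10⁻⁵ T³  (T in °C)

C_s ≈ 12.6 mg/L

C_s = 14.652 − 0.41022×5.7 + 0.007991×5.7² − 7.7774×10⁻⁵×5.7³ = 12.56 mg/L.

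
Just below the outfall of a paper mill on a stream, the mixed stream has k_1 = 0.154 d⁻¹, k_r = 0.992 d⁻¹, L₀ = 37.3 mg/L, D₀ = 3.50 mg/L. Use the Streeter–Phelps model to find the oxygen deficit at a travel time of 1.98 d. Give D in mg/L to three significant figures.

k_1 L₀/(k_r−k_1) = 0.154×37.3/(0.992−0.154) = 5.744/0.8380 = 6.855 mg/L.
e^(−k_1 t) = e^(−0.154×1.980) = 0.7372; e^(−k_r t) = e^(−0.992×1.980) = 0.1403.
D = 6.855 × (0.7372 − 0.1403) + 3.50 × 0.1403 = 4.092 + 0.4910 = 4.583 mg/L.

D ≈ 4.58 mg/L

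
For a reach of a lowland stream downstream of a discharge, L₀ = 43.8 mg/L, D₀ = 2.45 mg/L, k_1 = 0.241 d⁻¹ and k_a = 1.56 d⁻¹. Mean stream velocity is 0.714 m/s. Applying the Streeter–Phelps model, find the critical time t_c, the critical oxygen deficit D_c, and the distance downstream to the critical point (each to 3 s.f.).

t_c ≈ 1.14 d; D_c ≈ 5.14 mg/L; x_c ≈ 70.3 km

t_c = [1/(k_a−k_1)] ln[(k_a/k_1)(1 − D₀(k_a−k_1)/(k_1 L₀))]
= [1/(1.56−0.241)] ln[(1.56/0.241)(1 − 2.45×1.319/(0.241×43.8))]
= (1/1.319) ln[6.473 × 0.6939] = 0.7582 × ln(4.491) = 0.7582 × 1.502 = 1.139 d.
L(t_c) = L₀ e^(−k_1 t_c) = 43.8 × 0.7600 = 33.29 mg/L, and at the critical point k_a D_c = k_1 L, so D_c = (0.241/1.56) × 33.29 = 5.142 mg/L.
x_c = v t_c = 0.714 m/s × 1.139 d × 86400 s/d = 70260 m ≈ 70.3 km.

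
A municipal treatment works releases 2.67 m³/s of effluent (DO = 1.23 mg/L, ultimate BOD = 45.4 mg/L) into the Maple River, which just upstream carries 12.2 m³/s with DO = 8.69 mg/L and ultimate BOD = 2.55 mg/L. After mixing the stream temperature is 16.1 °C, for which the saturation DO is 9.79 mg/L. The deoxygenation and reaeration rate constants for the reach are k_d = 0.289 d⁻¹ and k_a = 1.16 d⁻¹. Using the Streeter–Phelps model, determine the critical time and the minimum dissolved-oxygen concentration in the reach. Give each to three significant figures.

Mixed DO = (12.2×8.69 + 2.67×1.23)/(12.2+2.67) = 109.3/14.87 = 7.351 mg/L.
Mixed L₀ = (12.2×2.55 + 2.67×45.4)/(14.87) = 152.3/14.87 = 10.24 mg/L.
Initial deficit D₀ = C_s − DO₀ = 9.79 − 7.351 = 2.439 mg/L.
t_c = (1/0.8710) ln[(1.16/0.289)(1 − 2.439×0.8710/(0.289×10.24))] = 1.148 × ln(1.133) = 0.1434 d.
D_c = (0.289/1.16) × 10.24 × e^(−0.289×0.1434) = 0.2491 × 10.24 × 0.9594 = 2.449 mg/L.
Minimum DO = 9.79 − 2.449 = 7.341 mg/L.

t_c ≈ 0.143 d; minimum DO ≈ 7.34 mg/L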